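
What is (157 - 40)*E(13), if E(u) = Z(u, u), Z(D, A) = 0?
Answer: 0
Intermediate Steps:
E(u) = 0
(157 - 40)*E(13) = (157 - 40)*0 = 117*0 = 0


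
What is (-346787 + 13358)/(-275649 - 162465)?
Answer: 111143/146038 ≈ 0.76105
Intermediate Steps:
(-346787 + 13358)/(-275649 - 162465) = -333429/(-438114) = -333429*(-1/438114) = 111143/146038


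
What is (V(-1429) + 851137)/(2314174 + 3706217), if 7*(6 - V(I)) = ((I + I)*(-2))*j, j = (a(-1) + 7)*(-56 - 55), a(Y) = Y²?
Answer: 11033809/42142737 ≈ 0.26182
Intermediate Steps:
j = -888 (j = ((-1)² + 7)*(-56 - 55) = (1 + 7)*(-111) = 8*(-111) = -888)
V(I) = 6 - 3552*I/7 (V(I) = 6 - (I + I)*(-2)*(-888)/7 = 6 - (2*I)*(-2)*(-888)/7 = 6 - (-4*I)*(-888)/7 = 6 - 3552*I/7)
(V(-1429) + 851137)/(2314174 + 3706217) = ((6 - 3552/7*(-1429)) + 851137)/(2314174 + 3706217) = ((6 + 5075808/7) + 851137)/6020391 = (5075850/7 + 851137)*(1/6020391) = (11033809/7)*(1/6020391) = 11033809/42142737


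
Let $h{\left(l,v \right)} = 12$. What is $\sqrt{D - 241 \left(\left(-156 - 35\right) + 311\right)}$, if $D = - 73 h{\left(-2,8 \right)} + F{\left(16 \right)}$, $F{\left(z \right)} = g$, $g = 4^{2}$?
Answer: $2 i \sqrt{7445} \approx 172.57 i$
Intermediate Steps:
$g = 16$
$F{\left(z \right)} = 16$
$D = -860$ ($D = \left(-73\right) 12 + 16 = -876 + 16 = -860$)
$\sqrt{D - 241 \left(\left(-156 - 35\right) + 311\right)} = \sqrt{-860 - 241 \left(\left(-156 - 35\right) + 311\right)} = \sqrt{-860 - 241 \left(-191 + 311\right)} = \sqrt{-860 - 28920} = \sqrt{-29780} = 2 i \sqrt{7445}$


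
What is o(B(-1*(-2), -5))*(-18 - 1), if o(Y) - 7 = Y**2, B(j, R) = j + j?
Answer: -437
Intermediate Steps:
B(j, R) = 2*j
o(Y) = 7 + Y**2
o(B(-1*(-2), -5))*(-18 - 1) = (7 + (2*(-1*(-2)))**2)*(-18 - 1) = (7 + (2*2)**2)*(-19) = (7 + 4**2)*(-19) = (7 + 16)*(-19) = 23*(-19) = -437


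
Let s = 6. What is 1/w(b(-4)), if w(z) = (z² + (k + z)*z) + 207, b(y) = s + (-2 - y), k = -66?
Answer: -1/193 ≈ -0.0051813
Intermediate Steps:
b(y) = 4 - y (b(y) = 6 + (-2 - y) = 4 - y)
w(z) = 207 + z² + z*(-66 + z) (w(z) = (z² + (-66 + z)*z) + 207 = (z² + z*(-66 + z)) + 207 = 207 + z² + z*(-66 + z))
1/w(b(-4)) = 1/(207 - 66*(4 - 1*(-4)) + 2*(4 - 1*(-4))²) = 1/(207 - 66*(4 + 4) + 2*(4 + 4)²) = 1/(207 - 66*8 + 2*8²) = 1/(207 - 528 + 2*64) = 1/(207 - 528 + 128) = 1/(-193) = -1/193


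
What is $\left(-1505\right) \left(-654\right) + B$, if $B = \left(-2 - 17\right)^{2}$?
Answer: $984631$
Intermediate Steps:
$B = 361$ ($B = \left(-19\right)^{2} = 361$)
$\left(-1505\right) \left(-654\right) + B = \left(-1505\right) \left(-654\right) + 361 = 984270 + 361 = 984631$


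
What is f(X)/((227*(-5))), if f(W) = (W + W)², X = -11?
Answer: -484/1135 ≈ -0.42643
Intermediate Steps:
f(W) = 4*W² (f(W) = (2*W)² = 4*W²)
f(X)/((227*(-5))) = (4*(-11)²)/((227*(-5))) = (4*121)/(-1135) = 484*(-1/1135) = -484/1135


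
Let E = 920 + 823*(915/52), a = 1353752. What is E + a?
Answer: 71195989/52 ≈ 1.3692e+6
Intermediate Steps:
E = 800885/52 (E = 920 + 823*(915*(1/52)) = 920 + 823*(915/52) = 920 + 753045/52 = 800885/52 ≈ 15402.)
E + a = 800885/52 + 1353752 = 71195989/52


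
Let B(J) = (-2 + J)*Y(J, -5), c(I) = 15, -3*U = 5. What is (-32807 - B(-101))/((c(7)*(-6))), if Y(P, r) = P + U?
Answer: 26029/54 ≈ 482.02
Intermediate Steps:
U = -5/3 (U = -⅓*5 = -5/3 ≈ -1.6667)
Y(P, r) = -5/3 + P (Y(P, r) = P - 5/3 = -5/3 + P)
B(J) = (-2 + J)*(-5/3 + J)
(-32807 - B(-101))/((c(7)*(-6))) = (-32807 - (-5 + 3*(-101))*(-2 - 101)/3)/((15*(-6))) = (-32807 - (-5 - 303)*(-103)/3)/(-90) = (-32807 - (-308)*(-103)/3)*(-1/90) = (-32807 - 1*31724/3)*(-1/90) = (-32807 - 31724/3)*(-1/90) = -130145/3*(-1/90) = 26029/54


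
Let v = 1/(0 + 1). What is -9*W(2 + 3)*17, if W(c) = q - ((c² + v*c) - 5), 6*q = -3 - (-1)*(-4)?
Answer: 8007/2 ≈ 4003.5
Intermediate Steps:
v = 1 (v = 1/1 = 1)
q = -7/6 (q = (-3 - (-1)*(-4))/6 = (-3 - 1*4)/6 = (-3 - 4)/6 = (⅙)*(-7) = -7/6 ≈ -1.1667)
W(c) = 23/6 - c - c² (W(c) = -7/6 - ((c² + 1*c) - 5) = -7/6 - ((c² + c) - 5) = -7/6 - ((c + c²) - 5) = -7/6 - (-5 + c + c²) = -7/6 + (5 - c - c²) = 23/6 - c - c²)
-9*W(2 + 3)*17 = -9*(23/6 - (2 + 3) - (2 + 3)²)*17 = -9*(23/6 - 1*5 - 1*5²)*17 = -9*(23/6 - 5 - 1*25)*17 = -9*(23/6 - 5 - 25)*17 = -9*(-157/6)*17 = (471/2)*17 = 8007/2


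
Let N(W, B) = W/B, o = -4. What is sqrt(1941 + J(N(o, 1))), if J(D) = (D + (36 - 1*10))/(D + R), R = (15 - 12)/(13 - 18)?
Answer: sqrt(1024259)/23 ≈ 44.002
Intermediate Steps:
R = -3/5 (R = 3/(-5) = 3*(-1/5) = -3/5 ≈ -0.60000)
J(D) = (26 + D)/(-3/5 + D) (J(D) = (D + (36 - 1*10))/(D - 3/5) = (D + (36 - 10))/(-3/5 + D) = (D + 26)/(-3/5 + D) = (26 + D)/(-3/5 + D))
sqrt(1941 + J(N(o, 1))) = sqrt(1941 + 5*(26 - 4/1)/(-3 + 5*(-4/1))) = sqrt(1941 + 5*(26 - 4*1)/(-3 + 5*(-4*1))) = sqrt(1941 + 5*(26 - 4)/(-3 + 5*(-4))) = sqrt(1941 + 5*22/(-3 - 20)) = sqrt(1941 + 5*22/(-23)) = sqrt(1941 + 5*(-1/23)*22) = sqrt(1941 - 110/23) = sqrt(44533/23) = sqrt(1024259)/23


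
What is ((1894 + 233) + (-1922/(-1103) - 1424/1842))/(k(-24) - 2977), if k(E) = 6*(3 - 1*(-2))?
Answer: -2161725427/2993748261 ≈ -0.72208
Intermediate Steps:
k(E) = 30 (k(E) = 6*(3 + 2) = 6*5 = 30)
((1894 + 233) + (-1922/(-1103) - 1424/1842))/(k(-24) - 2977) = ((1894 + 233) + (-1922/(-1103) - 1424/1842))/(30 - 2977) = (2127 + (-1922*(-1/1103) - 1424*1/1842))/(-2947) = (2127 + (1922/1103 - 712/921))*(-1/2947) = (2127 + 984826/1015863)*(-1/2947) = (2161725427/1015863)*(-1/2947) = -2161725427/2993748261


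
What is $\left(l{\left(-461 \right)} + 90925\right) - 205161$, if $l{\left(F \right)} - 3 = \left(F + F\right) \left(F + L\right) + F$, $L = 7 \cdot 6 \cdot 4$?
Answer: $155452$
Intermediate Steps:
$L = 168$ ($L = 42 \cdot 4 = 168$)
$l{\left(F \right)} = 3 + F + 2 F \left(168 + F\right)$ ($l{\left(F \right)} = 3 + \left(\left(F + F\right) \left(F + 168\right) + F\right) = 3 + \left(2 F \left(168 + F\right) + F\right) = 3 + \left(F + 2 F \left(168 + F\right)\right) = 3 + F + 2 F \left(168 + F\right)$)
$\left(l{\left(-461 \right)} + 90925\right) - 205161 = \left(\left(3 + 2 \left(-461\right)^{2} + 337 \left(-461\right)\right) + 90925\right) - 205161 = \left(\left(3 + 2 \cdot 212521 - 155357\right) + 90925\right) - 205161 = \left(\left(3 + 425042 - 155357\right) + 90925\right) - 205161 = \left(269688 + 90925\right) - 205161 = 360613 - 205161 = 155452$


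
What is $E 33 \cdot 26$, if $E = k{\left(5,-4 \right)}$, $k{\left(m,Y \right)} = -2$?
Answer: $-1716$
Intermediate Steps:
$E = -2$
$E 33 \cdot 26 = \left(-2\right) 33 \cdot 26 = \left(-66\right) 26 = -1716$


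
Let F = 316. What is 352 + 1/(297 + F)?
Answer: 215777/613 ≈ 352.00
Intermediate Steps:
352 + 1/(297 + F) = 352 + 1/(297 + 316) = 352 + 1/613 = 215777/613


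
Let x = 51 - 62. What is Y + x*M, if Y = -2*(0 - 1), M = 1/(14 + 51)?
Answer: 119/65 ≈ 1.8308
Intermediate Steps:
M = 1/65 ≈ 0.015385
x = -11
Y = 2 (Y = -2*(-1) = 2)
Y + x*M = 2 - 11*1/65 = 2 - 11/65 = 119/65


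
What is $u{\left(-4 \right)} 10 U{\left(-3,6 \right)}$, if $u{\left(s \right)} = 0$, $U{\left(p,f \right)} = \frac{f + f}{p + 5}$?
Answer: $0$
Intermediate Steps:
$U{\left(p,f \right)} = \frac{2 f}{5 + p}$
$u{\left(-4 \right)} 10 U{\left(-3,6 \right)} = 0 \cdot 10 \cdot 2 \cdot 6 \frac{1}{5 - 3} = 0 \cdot 2 \cdot 6 \cdot \frac{1}{2} = 0 \cdot 6 = 0$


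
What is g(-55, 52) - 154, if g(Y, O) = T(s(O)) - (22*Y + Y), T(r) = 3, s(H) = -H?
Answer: 1114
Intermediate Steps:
g(Y, O) = 3 - 23*Y (g(Y, O) = 3 - (22*Y + Y) = 3 - 23*Y)
g(-55, 52) - 154 = (3 - 23*(-55)) - 154 = (3 + 1265) - 154 = 1268 - 154 = 1114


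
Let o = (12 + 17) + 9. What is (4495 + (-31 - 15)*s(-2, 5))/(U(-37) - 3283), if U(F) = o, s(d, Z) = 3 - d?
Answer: -853/649 ≈ -1.3143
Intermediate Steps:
o = 38 (o = 29 + 9 = 38)
U(F) = 38
(4495 + (-31 - 15)*s(-2, 5))/(U(-37) - 3283) = (4495 + (-31 - 15)*(3 - 1*(-2)))/(38 - 3283) = (4495 - 46*(3 + 2))/(-3245) = (4495 - 46*5)*(-1/3245) = (4495 - 230)*(-1/3245) = 4265*(-1/3245) = -853/649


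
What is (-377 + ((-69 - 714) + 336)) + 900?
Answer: 76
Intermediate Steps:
(-377 + ((-69 - 714) + 336)) + 900 = (-377 + (-783 + 336)) + 900 = (-377 - 447) + 900 = -824 + 900 = 76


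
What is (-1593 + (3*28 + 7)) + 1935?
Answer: 433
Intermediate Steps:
(-1593 + (3*28 + 7)) + 1935 = (-1593 + (84 + 7)) + 1935 = (-1593 + 91) + 1935 = -1502 + 1935 = 433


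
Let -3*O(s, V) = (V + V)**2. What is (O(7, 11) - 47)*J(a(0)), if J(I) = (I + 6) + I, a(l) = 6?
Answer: -3750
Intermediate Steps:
J(I) = 6 + 2*I (J(I) = (6 + I) + I = 6 + 2*I)
O(s, V) = -4*V**2/3 (O(s, V) = -(V + V)**2/3 = -4*V**2/3)
(O(7, 11) - 47)*J(a(0)) = (-4/3*11**2 - 47)*(6 + 2*6) = (-4/3*121 - 47)*(6 + 12) = (-484/3 - 47)*18 = -625/3*18 = -3750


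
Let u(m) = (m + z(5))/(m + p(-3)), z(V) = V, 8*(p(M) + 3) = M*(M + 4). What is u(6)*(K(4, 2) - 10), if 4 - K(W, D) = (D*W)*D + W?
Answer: -2288/21 ≈ -108.95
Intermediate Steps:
K(W, D) = 4 - W - W*D² (K(W, D) = 4 - ((D*W)*D + W) = 4 - (W*D² + W) = 4 - (W + W*D²) = 4 + (-W - W*D²) = 4 - W - W*D²)
p(M) = -3 + M*(4 + M)/8 (p(M) = -3 + (M*(M + 4))/8 = -3 + (M*(4 + M))/8 = -3 + M*(4 + M)/8)
u(m) = (5 + m)/(-27/8 + m) (u(m) = (m + 5)/(m + (-3 + (½)*(-3) + (⅛)*(-3)²)) = (5 + m)/(m + (-3 - 3/2 + (⅛)*9)) = (5 + m)/(m + (-3 - 3/2 + 9/8)) = (5 + m)/(m - 27/8) = (5 + m)/(-27/8 + m))
u(6)*(K(4, 2) - 10) = (8*(5 + 6)/(-27 + 8*6))*((4 - 1*4 - 1*4*2²) - 10) = (8*11/(-27 + 48))*((4 - 4 - 1*4*4) - 10) = (8*11/21)*((4 - 4 - 16) - 10) = (8*(1/21)*11)*(-16 - 10) = (88/21)*(-26) = -2288/21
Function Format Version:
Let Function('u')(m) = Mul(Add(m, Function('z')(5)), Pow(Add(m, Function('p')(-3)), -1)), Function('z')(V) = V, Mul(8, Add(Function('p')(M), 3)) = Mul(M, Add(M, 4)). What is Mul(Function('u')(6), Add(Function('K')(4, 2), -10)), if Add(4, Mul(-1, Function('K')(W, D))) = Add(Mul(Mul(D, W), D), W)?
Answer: Rational(-2288, 21) ≈ -108.95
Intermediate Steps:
Function('K')(W, D) = Add(4, Mul(-1, W), Mul(-1, W, Pow(D, 2))) (Function('K')(W, D) = Add(4, Mul(-1, Add(Mul(Mul(D, W), D), W))) = Add(4, Mul(-1, Add(Mul(W, Pow(D, 2)), W))) = Add(4, Mul(-1, Add(W, Mul(W, Pow(D, 2))))) = Add(4, Add(Mul(-1, W), Mul(-1, W, Pow(D, 2)))) = Add(4, Mul(-1, W), Mul(-1, W, Pow(D, 2))))
Function('p')(M) = Add(-3, Mul(Rational(1, 8), M, Add(4, M))) (Function('p')(M) = Add(-3, Mul(Rational(1, 8), Mul(M, Add(M, 4)))) = Add(-3, Mul(Rational(1, 8), Mul(M, Add(4, M)))) = Add(-3, Mul(Rational(1, 8), M, Add(4, M))))
Function('u')(m) = Mul(Pow(Add(Rational(-27, 8), m), -1), Add(5, m)) (Function('u')(m) = Mul(Add(m, 5), Pow(Add(m, Add(-3, Mul(Rational(1, 2), -3), Mul(Rational(1, 8), Pow(-3, 2)))), -1)) = Mul(Add(5, m), Pow(Add(m, Add(-3, Rational(-3, 2), Mul(Rational(1, 8), 9))), -1)) = Mul(Add(5, m), Pow(Add(m, Add(-3, Rational(-3, 2), Rational(9, 8))), -1)) = Mul(Add(5, m), Pow(Add(m, Rational(-27, 8)), -1)) = Mul(Add(5, m), Pow(Add(Rational(-27, 8), m), -1)) = Mul(Pow(Add(Rational(-27, 8), m), -1), Add(5, m)))
Mul(Function('u')(6), Add(Function('K')(4, 2), -10)) = Mul(Mul(8, Pow(Add(-27, Mul(8, 6)), -1), Add(5, 6)), Add(Add(4, Mul(-1, 4), Mul(-1, 4, Pow(2, 2))), -10)) = Mul(Mul(8, Pow(Add(-27, 48), -1), 11), Add(Add(4, -4, Mul(-1, 4, 4)), -10)) = Mul(Mul(8, Pow(21, -1), 11), Add(Add(4, -4, -16), -10)) = Mul(Mul(8, Rational(1, 21), 11), Add(-16, -10)) = Mul(Rational(88, 21), -26) = Rational(-2288, 21)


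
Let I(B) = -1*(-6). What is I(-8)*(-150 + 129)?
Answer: -126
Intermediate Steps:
I(B) = 6
I(-8)*(-150 + 129) = 6*(-150 + 129) = 6*(-21) = -126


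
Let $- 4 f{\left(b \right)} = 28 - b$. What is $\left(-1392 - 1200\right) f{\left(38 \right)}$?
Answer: $-6480$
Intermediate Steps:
$f{\left(b \right)} = -7 + \frac{b}{4}$ ($f{\left(b \right)} = - \frac{28 - b}{4} = -7 + \frac{b}{4}$)
$\left(-1392 - 1200\right) f{\left(38 \right)} = \left(-1392 - 1200\right) \left(-7 + \frac{1}{4} \cdot 38\right) = - 2592 \left(-7 + \frac{19}{2}\right) = \left(-2592\right) \frac{5}{2} = -6480$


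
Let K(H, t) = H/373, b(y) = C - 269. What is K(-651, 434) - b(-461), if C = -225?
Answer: 183611/373 ≈ 492.25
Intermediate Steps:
b(y) = -494 (b(y) = -225 - 269 = -494)
K(H, t) = H/373 (K(H, t) = H*(1/373) = H/373)
K(-651, 434) - b(-461) = (1/373)*(-651) - 1*(-494) = -651/373 + 494 = 183611/373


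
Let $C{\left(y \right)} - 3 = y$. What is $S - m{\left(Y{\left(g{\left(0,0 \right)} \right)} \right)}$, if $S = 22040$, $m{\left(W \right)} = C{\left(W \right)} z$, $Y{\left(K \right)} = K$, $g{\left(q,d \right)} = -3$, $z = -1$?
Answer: $22040$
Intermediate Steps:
$C{\left(y \right)} = 3 + y$
$m{\left(W \right)} = -3 - W$ ($m{\left(W \right)} = \left(3 + W\right) \left(-1\right) = -3 - W$)
$S - m{\left(Y{\left(g{\left(0,0 \right)} \right)} \right)} = 22040 - \left(-3 - -3\right) = 22040 - \left(-3 + 3\right) = 22040 - 0 = 22040 + 0 = 22040$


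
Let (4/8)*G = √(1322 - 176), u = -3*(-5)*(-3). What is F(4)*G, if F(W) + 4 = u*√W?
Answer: -188*√1146 ≈ -6364.3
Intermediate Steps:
u = -45 (u = 15*(-3) = -45)
F(W) = -4 - 45*√W
G = 2*√1146 (G = 2*√(1322 - 176) = 2*√1146 ≈ 67.705)
F(4)*G = (-4 - 45*√4)*(2*√1146) = (-4 - 45*2)*(2*√1146) = (-4 - 90)*(2*√1146) = -188*√1146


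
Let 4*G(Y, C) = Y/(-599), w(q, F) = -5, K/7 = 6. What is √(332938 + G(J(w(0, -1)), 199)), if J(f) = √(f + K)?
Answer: √(477833949352 - 599*√37)/1198 ≈ 577.01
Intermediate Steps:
K = 42 (K = 7*6 = 42)
J(f) = √(42 + f) (J(f) = √(f + 42) = √(42 + f))
G(Y, C) = -Y/2396 (G(Y, C) = (Y/(-599))/4 = (Y*(-1/599))/4 = (-Y/599)/4 = -Y/2396)
√(332938 + G(J(w(0, -1)), 199)) = √(332938 - √(42 - 5)/2396) = √(332938 - √37/2396)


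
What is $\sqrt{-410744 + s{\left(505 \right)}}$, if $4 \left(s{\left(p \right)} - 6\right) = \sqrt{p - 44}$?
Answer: $\frac{\sqrt{-1642952 + \sqrt{461}}}{2} \approx 640.88 i$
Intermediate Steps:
$s{\left(p \right)} = 6 + \frac{\sqrt{-44 + p}}{4}$ ($s{\left(p \right)} = 6 + \frac{\sqrt{p - 44}}{4} = 6 + \frac{\sqrt{-44 + p}}{4}$)
$\sqrt{-410744 + s{\left(505 \right)}} = \sqrt{-410744 + \left(6 + \frac{\sqrt{-44 + 505}}{4}\right)} = \sqrt{-410744 + \left(6 + \frac{\sqrt{461}}{4}\right)} = \sqrt{-410738 + \frac{\sqrt{461}}{4}}$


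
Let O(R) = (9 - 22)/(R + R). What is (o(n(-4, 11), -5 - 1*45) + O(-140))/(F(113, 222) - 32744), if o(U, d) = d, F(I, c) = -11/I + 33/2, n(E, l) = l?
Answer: 1580531/1035501180 ≈ 0.0015263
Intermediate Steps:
F(I, c) = 33/2 - 11/I (F(I, c) = -11/I + 33*(½) = -11/I + 33/2 = 33/2 - 11/I)
O(R) = -13/(2*R) (O(R) = -13*1/(2*R) = -13/(2*R))
(o(n(-4, 11), -5 - 1*45) + O(-140))/(F(113, 222) - 32744) = ((-5 - 1*45) - 13/2/(-140))/((33/2 - 11/113) - 32744) = ((-5 - 45) - 13/2*(-1/140))/((33/2 - 11*1/113) - 32744) = (-50 + 13/280)/((33/2 - 11/113) - 32744) = -13987/(280*(3707/226 - 32744)) = -13987/(280*(-7396437/226)) = -13987/280*(-226/7396437) = 1580531/1035501180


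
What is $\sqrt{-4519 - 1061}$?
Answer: $6 i \sqrt{155} \approx 74.699 i$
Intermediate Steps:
$\sqrt{-4519 - 1061} = \sqrt{-5580} = 6 i \sqrt{155}$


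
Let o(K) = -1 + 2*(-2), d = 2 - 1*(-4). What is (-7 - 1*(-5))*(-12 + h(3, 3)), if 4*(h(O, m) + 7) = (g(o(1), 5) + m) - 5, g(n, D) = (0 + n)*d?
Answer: 54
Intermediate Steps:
d = 6 (d = 2 + 4 = 6)
o(K) = -5 (o(K) = -1 - 4 = -5)
g(n, D) = 6*n (g(n, D) = (0 + n)*6 = n*6 = 6*n)
h(O, m) = -63/4 + m/4 (h(O, m) = -7 + ((6*(-5) + m) - 5)/4 = -7 + ((-30 + m) - 5)/4 = -7 + (-35 + m)/4 = -7 + (-35/4 + m/4) = -63/4 + m/4)
(-7 - 1*(-5))*(-12 + h(3, 3)) = (-7 - 1*(-5))*(-12 + (-63/4 + (¼)*3)) = (-7 + 5)*(-12 + (-63/4 + ¾)) = -2*(-12 - 15) = -2*(-27) = 54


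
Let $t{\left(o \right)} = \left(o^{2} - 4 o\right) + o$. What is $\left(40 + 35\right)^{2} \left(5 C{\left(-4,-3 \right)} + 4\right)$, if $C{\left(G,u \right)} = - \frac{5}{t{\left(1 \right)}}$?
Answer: $\frac{185625}{2} \approx 92813.0$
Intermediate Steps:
$t{\left(o \right)} = o^{2} - 3 o$
$C{\left(G,u \right)} = \frac{5}{2}$ ($C{\left(G,u \right)} = - \frac{5}{1 \left(-3 + 1\right)} = - \frac{5}{1 \left(-2\right)} = - \frac{5}{-2} = \left(-5\right) \left(- \frac{1}{2}\right) = \frac{5}{2}$)
$\left(40 + 35\right)^{2} \left(5 C{\left(-4,-3 \right)} + 4\right) = \left(40 + 35\right)^{2} \left(5 \cdot \frac{5}{2} + 4\right) = 75^{2} \left(\frac{25}{2} + 4\right) = 5625 \cdot \frac{33}{2} = \frac{185625}{2}$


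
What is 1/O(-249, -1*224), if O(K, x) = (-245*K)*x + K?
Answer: -1/13665369 ≈ -7.3178e-8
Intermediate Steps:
O(K, x) = K - 245*K*x (O(K, x) = -245*K*x + K = K - 245*K*x)
1/O(-249, -1*224) = 1/(-249*(1 - (-245)*224)) = 1/(-249*(1 - 245*(-224))) = 1/(-249*(1 + 54880)) = 1/(-249*54881) = 1/(-13665369) = -1/13665369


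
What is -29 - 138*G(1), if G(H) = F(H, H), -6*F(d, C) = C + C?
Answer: 17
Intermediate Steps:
F(d, C) = -C/3 (F(d, C) = -(C + C)/6 = -C/3)
G(H) = -H/3
-29 - 138*G(1) = -29 - (-46) = -29 - 138*(-⅓) = -29 + 46 = 17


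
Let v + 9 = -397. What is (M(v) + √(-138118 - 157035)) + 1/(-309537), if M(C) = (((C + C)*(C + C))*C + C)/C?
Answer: 204091673264/309537 + I*√295153 ≈ 6.5935e+5 + 543.28*I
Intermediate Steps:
v = -406 (v = -9 - 397 = -406)
M(C) = (C + 4*C³)/C (M(C) = (((2*C)*(2*C))*C + C)/C = ((4*C²)*C + C)/C = (4*C³ + C)/C = (C + 4*C³)/C)
(M(v) + √(-138118 - 157035)) + 1/(-309537) = ((1 + 4*(-406)²) + √(-138118 - 157035)) + 1/(-309537) = ((1 + 4*164836) + √(-295153)) - 1/309537 = ((1 + 659344) + I*√295153) - 1/309537 = (659345 + I*√295153) - 1/309537 = 204091673264/309537 + I*√295153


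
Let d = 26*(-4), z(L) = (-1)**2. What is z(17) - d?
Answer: 105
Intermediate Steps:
z(L) = 1
d = -104
z(17) - d = 1 - 1*(-104) = 1 + 104 = 105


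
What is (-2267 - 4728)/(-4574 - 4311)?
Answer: 1399/1777 ≈ 0.78728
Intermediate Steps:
(-2267 - 4728)/(-4574 - 4311) = -6995/(-8885) = -6995*(-1/8885) = 1399/1777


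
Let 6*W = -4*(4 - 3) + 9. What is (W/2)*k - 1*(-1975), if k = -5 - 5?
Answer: 11825/6 ≈ 1970.8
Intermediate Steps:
W = ⅚ (W = (-4*(4 - 3) + 9)/6 = (-4*1 + 9)/6 = (-4 + 9)/6 = (⅙)*5 = ⅚ ≈ 0.83333)
k = -10
(W/2)*k - 1*(-1975) = ((⅚)/2)*(-10) - 1*(-1975) = ((½)*(⅚))*(-10) + 1975 = (5/12)*(-10) + 1975 = -25/6 + 1975 = 11825/6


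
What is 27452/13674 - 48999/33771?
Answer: 42844861/76964109 ≈ 0.55669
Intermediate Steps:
27452/13674 - 48999/33771 = 27452*(1/13674) - 48999*1/33771 = 13726/6837 - 16333/11257 = 42844861/76964109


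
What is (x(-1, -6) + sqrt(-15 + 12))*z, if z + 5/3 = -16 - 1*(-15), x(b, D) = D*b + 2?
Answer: -64/3 - 8*I*sqrt(3)/3 ≈ -21.333 - 4.6188*I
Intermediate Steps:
x(b, D) = 2 + D*b
z = -8/3 (z = -5/3 + (-16 - 1*(-15)) = -5/3 + (-16 + 15) = -5/3 - 1 = -8/3 ≈ -2.6667)
(x(-1, -6) + sqrt(-15 + 12))*z = ((2 - 6*(-1)) + sqrt(-15 + 12))*(-8/3) = ((2 + 6) + sqrt(-3))*(-8/3) = (8 + I*sqrt(3))*(-8/3) = -64/3 - 8*I*sqrt(3)/3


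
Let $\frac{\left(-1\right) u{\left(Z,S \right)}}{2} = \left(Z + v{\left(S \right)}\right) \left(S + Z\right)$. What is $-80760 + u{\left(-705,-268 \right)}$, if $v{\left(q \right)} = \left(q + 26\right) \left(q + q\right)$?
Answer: $250966862$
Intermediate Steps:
$v{\left(q \right)} = 2 q \left(26 + q\right)$ ($v{\left(q \right)} = \left(26 + q\right) 2 q = 2 q \left(26 + q\right)$)
$u{\left(Z,S \right)} = - 2 \left(S + Z\right) \left(Z + 2 S \left(26 + S\right)\right)$ ($u{\left(Z,S \right)} = - 2 \left(Z + 2 S \left(26 + S\right)\right) \left(S + Z\right) = - 2 \left(S + Z\right) \left(Z + 2 S \left(26 + S\right)\right)$)
$-80760 + u{\left(-705,-268 \right)} = -80760 - \left(377880 + 994050 - - 755760 \left(26 - 268\right) + 4 \left(-268\right)^{2} \left(26 - 268\right)\right) = -80760 - \left(1371930 - 69525632 - \left(-755760\right) \left(-242\right)\right) = -80760 + \left(-994050 + 69525632 - 377880 + 182893920\right) = -80760 + 251047622 = 250966862$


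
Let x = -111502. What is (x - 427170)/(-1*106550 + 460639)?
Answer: -538672/354089 ≈ -1.5213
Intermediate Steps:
(x - 427170)/(-1*106550 + 460639) = (-111502 - 427170)/(-1*106550 + 460639) = -538672/(-106550 + 460639) = -538672/354089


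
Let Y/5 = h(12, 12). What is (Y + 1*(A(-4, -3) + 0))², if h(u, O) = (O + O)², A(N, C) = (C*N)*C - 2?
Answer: 8076964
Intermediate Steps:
A(N, C) = -2 + N*C² (A(N, C) = N*C² - 2 = -2 + N*C²)
h(u, O) = 4*O² (h(u, O) = (2*O)² = 4*O²)
Y = 2880 (Y = 5*(4*12²) = 5*(4*144) = 5*576 = 2880)
(Y + 1*(A(-4, -3) + 0))² = (2880 + 1*((-2 - 4*(-3)²) + 0))² = (2880 + 1*((-2 - 4*9) + 0))² = (2880 + 1*((-2 - 36) + 0))² = (2880 + 1*(-38 + 0))² = (2880 + 1*(-38))² = (2880 - 38)² = 2842² = 8076964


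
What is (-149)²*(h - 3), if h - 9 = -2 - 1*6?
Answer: -44402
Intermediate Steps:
h = 1 (h = 9 + (-2 - 1*6) = 9 + (-2 - 6) = 9 - 8 = 1)
(-149)²*(h - 3) = (-149)²*(1 - 3) = 22201*(-2) = -44402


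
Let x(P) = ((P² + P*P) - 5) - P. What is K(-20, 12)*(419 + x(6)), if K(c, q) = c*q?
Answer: -115200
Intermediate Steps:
x(P) = -5 - P + 2*P² (x(P) = ((P² + P²) - 5) - P = (2*P² - 5) - P = (-5 + 2*P²) - P = -5 - P + 2*P²)
K(-20, 12)*(419 + x(6)) = (-20*12)*(419 + (-5 - 1*6 + 2*6²)) = -240*(419 + (-5 - 6 + 2*36)) = -240*(419 + (-5 - 6 + 72)) = -240*(419 + 61) = -240*480 = -115200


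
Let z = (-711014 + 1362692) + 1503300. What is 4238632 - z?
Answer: 2083654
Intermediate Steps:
z = 2154978 (z = 651678 + 1503300 = 2154978)
4238632 - z = 4238632 - 1*2154978 = 4238632 - 2154978 = 2083654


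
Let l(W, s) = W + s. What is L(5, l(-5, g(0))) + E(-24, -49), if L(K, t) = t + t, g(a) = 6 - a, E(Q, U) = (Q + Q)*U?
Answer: 2354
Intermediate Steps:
E(Q, U) = 2*Q*U (E(Q, U) = (2*Q)*U = 2*Q*U)
L(K, t) = 2*t
L(5, l(-5, g(0))) + E(-24, -49) = 2*(-5 + (6 - 1*0)) + 2*(-24)*(-49) = 2*(-5 + (6 + 0)) + 2352 = 2*(-5 + 6) + 2352 = 2*1 + 2352 = 2 + 2352 = 2354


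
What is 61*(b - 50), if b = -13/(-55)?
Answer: -166957/55 ≈ -3035.6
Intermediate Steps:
b = 13/55 (b = -13*(-1/55) = 13/55 ≈ 0.23636)
61*(b - 50) = 61*(13/55 - 50) = 61*(-2737/55) = -166957/55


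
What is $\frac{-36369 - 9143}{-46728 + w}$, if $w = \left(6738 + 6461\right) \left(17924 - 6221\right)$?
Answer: $- \frac{45512}{154421169} \approx -0.00029473$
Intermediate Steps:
$w = 154467897$ ($w = 13199 \cdot 11703 = 154467897$)
$\frac{-36369 - 9143}{-46728 + w} = \frac{-36369 - 9143}{-46728 + 154467897} = - \frac{45512}{154421169}$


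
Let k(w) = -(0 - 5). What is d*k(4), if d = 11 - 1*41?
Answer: -150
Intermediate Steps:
k(w) = 5 (k(w) = -1*(-5) = 5)
d = -30 (d = 11 - 41 = -30)
d*k(4) = -30*5 = -150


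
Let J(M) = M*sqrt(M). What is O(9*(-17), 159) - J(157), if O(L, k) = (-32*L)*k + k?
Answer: 778623 - 157*sqrt(157) ≈ 7.7666e+5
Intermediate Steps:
O(L, k) = k - 32*L*k (O(L, k) = -32*L*k + k = k - 32*L*k)
J(M) = M**(3/2)
O(9*(-17), 159) - J(157) = 159*(1 - 288*(-17)) - 157**(3/2) = 159*(1 - 32*(-153)) - 157*sqrt(157) = 159*(1 + 4896) - 157*sqrt(157) = 159*4897 - 157*sqrt(157) = 778623 - 157*sqrt(157)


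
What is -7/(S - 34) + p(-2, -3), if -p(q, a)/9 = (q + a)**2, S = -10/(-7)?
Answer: -51251/228 ≈ -224.79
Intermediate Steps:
S = 10/7 (S = -10*(-1/7) = 10/7 ≈ 1.4286)
p(q, a) = -9*(a + q)**2 (p(q, a) = -9*(q + a)**2 = -9*(a + q)**2)
-7/(S - 34) + p(-2, -3) = -7/(10/7 - 34) - 9*(-3 - 2)**2 = -7/(-228/7) - 9*(-5)**2 = -7/228*(-7) - 9*25 = 49/228 - 225 = -51251/228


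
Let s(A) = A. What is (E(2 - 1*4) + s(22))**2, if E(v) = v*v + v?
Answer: 576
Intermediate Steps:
E(v) = v + v**2 (E(v) = v**2 + v = v + v**2)
(E(2 - 1*4) + s(22))**2 = ((2 - 1*4)*(1 + (2 - 1*4)) + 22)**2 = ((2 - 4)*(1 + (2 - 4)) + 22)**2 = (-2*(1 - 2) + 22)**2 = (-2*(-1) + 22)**2 = (2 + 22)**2 = 24**2 = 576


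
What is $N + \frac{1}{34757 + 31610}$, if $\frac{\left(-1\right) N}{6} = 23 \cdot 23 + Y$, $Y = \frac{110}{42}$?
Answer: $- \frac{30241681}{9481} \approx -3189.7$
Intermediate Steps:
$Y = \frac{55}{21}$ ($Y = 110 \cdot \frac{1}{42} = \frac{55}{21} \approx 2.619$)
$N = - \frac{22328}{7}$ ($N = - 6 \left(23 \cdot 23 + \frac{55}{21}\right) = - 6 \left(529 + \frac{55}{21}\right) = \left(-6\right) \frac{11164}{21} = - \frac{22328}{7} \approx -3189.7$)
$N + \frac{1}{34757 + 31610} = - \frac{22328}{7} + \frac{1}{34757 + 31610} = - \frac{22328}{7} + \frac{1}{66367} = - \frac{30241681}{9481}$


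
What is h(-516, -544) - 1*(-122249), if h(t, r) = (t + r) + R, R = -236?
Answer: 120953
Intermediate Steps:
h(t, r) = -236 + r + t (h(t, r) = (t + r) - 236 = (r + t) - 236 = -236 + r + t)
h(-516, -544) - 1*(-122249) = (-236 - 544 - 516) - 1*(-122249) = -1296 + 122249 = 120953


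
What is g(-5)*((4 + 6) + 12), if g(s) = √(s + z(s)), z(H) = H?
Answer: 22*I*√10 ≈ 69.57*I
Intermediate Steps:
g(s) = √2*√s (g(s) = √(s + s) = √(2*s) = √2*√s)
g(-5)*((4 + 6) + 12) = (√2*√(-5))*((4 + 6) + 12) = (√2*(I*√5))*(10 + 12) = (I*√10)*22 = 22*I*√10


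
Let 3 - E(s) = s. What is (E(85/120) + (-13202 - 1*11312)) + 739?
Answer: -570545/24 ≈ -23773.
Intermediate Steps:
E(s) = 3 - s
(E(85/120) + (-13202 - 1*11312)) + 739 = ((3 - 85/120) + (-13202 - 1*11312)) + 739 = ((3 - 85/120) + (-13202 - 11312)) + 739 = ((3 - 1*17/24) - 24514) + 739 = ((3 - 17/24) - 24514) + 739 = (55/24 - 24514) + 739 = -588281/24 + 739 = -570545/24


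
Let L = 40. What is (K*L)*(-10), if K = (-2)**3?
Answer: 3200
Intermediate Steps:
K = -8
(K*L)*(-10) = -8*40*(-10) = -320*(-10) = 3200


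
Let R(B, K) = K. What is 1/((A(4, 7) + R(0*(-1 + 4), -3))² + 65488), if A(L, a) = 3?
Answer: 1/65488 ≈ 1.5270e-5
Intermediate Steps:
1/((A(4, 7) + R(0*(-1 + 4), -3))² + 65488) = 1/((3 - 3)² + 65488) = 1/(0² + 65488) = 1/(0 + 65488) = 1/65488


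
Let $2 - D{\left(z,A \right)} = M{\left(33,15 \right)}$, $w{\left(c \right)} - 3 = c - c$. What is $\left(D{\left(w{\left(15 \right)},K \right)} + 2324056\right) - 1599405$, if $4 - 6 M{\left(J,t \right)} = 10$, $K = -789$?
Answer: $724654$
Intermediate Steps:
$M{\left(J,t \right)} = -1$ ($M{\left(J,t \right)} = \frac{2}{3} - \frac{5}{3} = -1$)
$w{\left(c \right)} = 3$ ($w{\left(c \right)} = 3 + \left(c - c\right) = 3 + 0 = 3$)
$D{\left(z,A \right)} = 3$ ($D{\left(z,A \right)} = 2 - -1 = 2 + 1 = 3$)
$\left(D{\left(w{\left(15 \right)},K \right)} + 2324056\right) - 1599405 = \left(3 + 2324056\right) - 1599405 = 2324059 - 1599405 = 724654$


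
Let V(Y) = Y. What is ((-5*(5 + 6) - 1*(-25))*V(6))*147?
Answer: -26460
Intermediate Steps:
((-5*(5 + 6) - 1*(-25))*V(6))*147 = ((-5*(5 + 6) - 1*(-25))*6)*147 = ((-5*11 + 25)*6)*147 = ((-55 + 25)*6)*147 = -30*6*147 = -180*147 = -26460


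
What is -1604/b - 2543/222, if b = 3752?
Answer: -618589/52059 ≈ -11.882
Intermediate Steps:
-1604/b - 2543/222 = -1604/3752 - 2543/222 = -1604*1/3752 - 2543*1/222 = -401/938 - 2543/222 = -618589/52059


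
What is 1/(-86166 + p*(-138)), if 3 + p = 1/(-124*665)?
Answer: -41230/3535554891 ≈ -1.1662e-5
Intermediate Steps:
p = -247381/82460 (p = -3 + 1/(-124*665) = -3 - 1/124*1/665 = -3 - 1/82460 = -247381/82460 ≈ -3.0000)
1/(-86166 + p*(-138)) = 1/(-86166 - 247381/82460*(-138)) = 1/(-86166 + 17069289/41230) = 1/(-3535554891/41230) = -41230/3535554891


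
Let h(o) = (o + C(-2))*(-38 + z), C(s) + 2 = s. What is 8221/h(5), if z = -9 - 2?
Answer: -8221/49 ≈ -167.78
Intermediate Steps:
C(s) = -2 + s
z = -11
h(o) = 196 - 49*o (h(o) = (o + (-2 - 2))*(-38 - 11) = (o - 4)*(-49) = (-4 + o)*(-49) = 196 - 49*o)
8221/h(5) = 8221/(196 - 49*5) = 8221/(196 - 245) = 8221/(-49) = 8221*(-1/49) = -8221/49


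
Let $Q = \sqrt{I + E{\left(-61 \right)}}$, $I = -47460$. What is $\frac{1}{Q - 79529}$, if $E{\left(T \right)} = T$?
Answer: $- \frac{79529}{6324909362} - \frac{i \sqrt{47521}}{6324909362} \approx -1.2574 \cdot 10^{-5} - 3.4466 \cdot 10^{-8} i$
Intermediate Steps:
$Q = i \sqrt{47521}$ ($Q = \sqrt{-47460 - 61} = \sqrt{-47521} = i \sqrt{47521} \approx 217.99 i$)
$\frac{1}{Q - 79529} = \frac{1}{i \sqrt{47521} - 79529} = \frac{1}{-79529 + i \sqrt{47521}}$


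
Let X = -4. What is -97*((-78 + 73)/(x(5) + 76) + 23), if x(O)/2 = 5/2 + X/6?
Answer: -531754/239 ≈ -2224.9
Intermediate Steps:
x(O) = 11/3 (x(O) = 2*(5/2 - 4/6) = 2*(5*(½) - 4*⅙) = 2*(5/2 - ⅔) = 2*(11/6) = 11/3)
-97*((-78 + 73)/(x(5) + 76) + 23) = -97*((-78 + 73)/(11/3 + 76) + 23) = -97*(-5/239/3 + 23) = -97*(-5*3/239 + 23) = -97*(-15/239 + 23) = -97*5482/239 = -531754/239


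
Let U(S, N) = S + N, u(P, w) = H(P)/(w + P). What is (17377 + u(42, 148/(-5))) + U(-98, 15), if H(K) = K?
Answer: 536219/31 ≈ 17297.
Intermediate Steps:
u(P, w) = P/(P + w) (u(P, w) = P/(w + P) = P/(P + w))
U(S, N) = N + S
(17377 + u(42, 148/(-5))) + U(-98, 15) = (17377 + 42/(42 + 148/(-5))) + (15 - 98) = (17377 + 42/(42 + 148*(-1/5))) - 83 = (17377 + 42/(42 - 148/5)) - 83 = (17377 + 42/(62/5)) - 83 = (17377 + 42*(5/62)) - 83 = (17377 + 105/31) - 83 = 538792/31 - 83 = 536219/31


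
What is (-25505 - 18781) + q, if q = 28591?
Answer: -15695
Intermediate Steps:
(-25505 - 18781) + q = (-25505 - 18781) + 28591 = -44286 + 28591 = -15695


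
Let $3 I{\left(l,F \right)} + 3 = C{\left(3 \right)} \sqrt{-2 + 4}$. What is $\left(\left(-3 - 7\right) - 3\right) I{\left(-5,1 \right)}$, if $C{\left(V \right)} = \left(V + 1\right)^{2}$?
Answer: $13 - \frac{208 \sqrt{2}}{3} \approx -85.052$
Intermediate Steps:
$C{\left(V \right)} = \left(1 + V\right)^{2}$
$I{\left(l,F \right)} = -1 + \frac{16 \sqrt{2}}{3}$ ($I{\left(l,F \right)} = -1 + \frac{\left(1 + 3\right)^{2} \sqrt{-2 + 4}}{3} = -1 + \frac{4^{2} \sqrt{2}}{3} = -1 + \frac{16 \sqrt{2}}{3}$)
$\left(\left(-3 - 7\right) - 3\right) I{\left(-5,1 \right)} = \left(\left(-3 - 7\right) - 3\right) \left(-1 + \frac{16 \sqrt{2}}{3}\right) = \left(-10 - 3\right) \left(-1 + \frac{16 \sqrt{2}}{3}\right) = - 13 \left(-1 + \frac{16 \sqrt{2}}{3}\right) = 13 - \frac{208 \sqrt{2}}{3}$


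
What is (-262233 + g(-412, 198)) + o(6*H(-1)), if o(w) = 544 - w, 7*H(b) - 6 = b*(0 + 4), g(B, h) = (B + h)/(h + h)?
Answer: -362704079/1386 ≈ -2.6169e+5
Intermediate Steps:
g(B, h) = (B + h)/(2*h) (g(B, h) = (B + h)/((2*h)) = (B + h)*(1/(2*h)) = (B + h)/(2*h))
H(b) = 6/7 + 4*b/7 (H(b) = 6/7 + (b*(0 + 4))/7 = 6/7 + (b*4)/7 = 6/7 + (4*b)/7 = 6/7 + 4*b/7)
(-262233 + g(-412, 198)) + o(6*H(-1)) = (-262233 + (½)*(-412 + 198)/198) + (544 - 6*(6/7 + (4/7)*(-1))) = (-262233 + (½)*(1/198)*(-214)) + (544 - 6*(6/7 - 4/7)) = (-262233 - 107/198) + (544 - 6*2/7) = -51922241/198 + (544 - 1*12/7) = -51922241/198 + (544 - 12/7) = -51922241/198 + 3796/7 = -362704079/1386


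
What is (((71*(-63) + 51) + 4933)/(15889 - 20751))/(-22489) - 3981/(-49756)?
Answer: 217657004237/2720198284804 ≈ 0.080015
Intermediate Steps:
(((71*(-63) + 51) + 4933)/(15889 - 20751))/(-22489) - 3981/(-49756) = (((-4473 + 51) + 4933)/(-4862))*(-1/22489) - 3981*(-1/49756) = ((-4422 + 4933)*(-1/4862))*(-1/22489) + 3981/49756 = (511*(-1/4862))*(-1/22489) + 3981/49756 = -511/4862*(-1/22489) + 3981/49756 = 511/109341518 + 3981/49756 = 217657004237/2720198284804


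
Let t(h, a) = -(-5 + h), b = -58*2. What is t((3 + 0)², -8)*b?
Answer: 464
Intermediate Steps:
b = -116
t(h, a) = 5 - h
t((3 + 0)², -8)*b = (5 - (3 + 0)²)*(-116) = (5 - 1*3²)*(-116) = (5 - 1*9)*(-116) = (5 - 9)*(-116) = -4*(-116) = 464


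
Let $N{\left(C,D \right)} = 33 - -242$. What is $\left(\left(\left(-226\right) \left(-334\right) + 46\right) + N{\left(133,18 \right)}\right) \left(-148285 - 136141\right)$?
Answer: $-21560912930$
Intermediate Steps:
$N{\left(C,D \right)} = 275$ ($N{\left(C,D \right)} = 33 + 242 = 275$)
$\left(\left(\left(-226\right) \left(-334\right) + 46\right) + N{\left(133,18 \right)}\right) \left(-148285 - 136141\right) = \left(\left(\left(-226\right) \left(-334\right) + 46\right) + 275\right) \left(-148285 - 136141\right) = \left(\left(75484 + 46\right) + 275\right) \left(-284426\right) = \left(75530 + 275\right) \left(-284426\right) = 75805 \left(-284426\right) = -21560912930$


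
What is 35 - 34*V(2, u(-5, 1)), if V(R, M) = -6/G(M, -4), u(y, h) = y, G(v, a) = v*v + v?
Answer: 226/5 ≈ 45.200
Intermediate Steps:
G(v, a) = v + v**2 (G(v, a) = v**2 + v = v + v**2)
V(R, M) = -6/(M*(1 + M)) (V(R, M) = -6*1/(M*(1 + M)) = -6/(M*(1 + M)))
35 - 34*V(2, u(-5, 1)) = 35 - (-204)/((-5)*(1 - 5)) = 35 - (-204)*(-1)/(5*(-4)) = 35 - (-204)*(-1)*(-1)/(5*4) = 35 - 34*(-3/10) = 35 + 51/5 = 226/5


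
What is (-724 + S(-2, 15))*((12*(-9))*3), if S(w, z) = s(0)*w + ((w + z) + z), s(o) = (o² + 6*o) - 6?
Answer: 221616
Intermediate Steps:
s(o) = -6 + o² + 6*o
S(w, z) = -5*w + 2*z (S(w, z) = (-6 + 0² + 6*0)*w + ((w + z) + z) = (-6 + 0 + 0)*w + (w + 2*z) = -6*w + (w + 2*z) = -5*w + 2*z)
(-724 + S(-2, 15))*((12*(-9))*3) = (-724 + (-5*(-2) + 2*15))*((12*(-9))*3) = (-724 + (10 + 30))*(-108*3) = (-724 + 40)*(-324) = -684*(-324) = 221616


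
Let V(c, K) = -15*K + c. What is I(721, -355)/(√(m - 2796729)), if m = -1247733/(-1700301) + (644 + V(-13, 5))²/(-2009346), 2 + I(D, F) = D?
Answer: -719*I*√226698620517300797466664134318/796250258888311396 ≈ -0.42994*I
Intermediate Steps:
V(c, K) = c - 15*K
I(D, F) = -2 + D
m = 330250510447/569415502191 (m = -1247733/(-1700301) + (644 + (-13 - 15*5))²/(-2009346) = -1247733*(-1/1700301) + (644 + (-13 - 75))²*(-1/2009346) = 415911/566767 + (644 - 88)²*(-1/2009346) = 415911/566767 + 556²*(-1/2009346) = 415911/566767 + 309136*(-1/2009346) = 415911/566767 - 154568/1004673 = 330250510447/569415502191 ≈ 0.57998)
I(721, -355)/(√(m - 2796729)) = (-2 + 721)/(√(330250510447/569415502191 - 2796729)) = 719/(√(-1592500517776622792/569415502191)) = 719/((2*I*√226698620517300797466664134318/569415502191)) = 719*(-I*√226698620517300797466664134318/796250258888311396) = -719*I*√226698620517300797466664134318/796250258888311396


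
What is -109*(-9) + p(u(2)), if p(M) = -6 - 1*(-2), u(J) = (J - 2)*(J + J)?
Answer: 977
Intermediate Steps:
u(J) = 2*J*(-2 + J) (u(J) = (-2 + J)*(2*J) = 2*J*(-2 + J))
p(M) = -4 (p(M) = -6 + 2 = -4)
-109*(-9) + p(u(2)) = -109*(-9) - 4 = 981 - 4 = 977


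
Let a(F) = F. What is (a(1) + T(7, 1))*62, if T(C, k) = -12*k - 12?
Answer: -1426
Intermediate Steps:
T(C, k) = -12 - 12*k
(a(1) + T(7, 1))*62 = (1 + (-12 - 12*1))*62 = (1 + (-12 - 12))*62 = (1 - 24)*62 = -23*62 = -1426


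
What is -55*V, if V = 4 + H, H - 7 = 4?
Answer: -825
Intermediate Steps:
H = 11 (H = 7 + 4 = 11)
V = 15 (V = 4 + 11 = 15)
-55*V = -55*15 = -825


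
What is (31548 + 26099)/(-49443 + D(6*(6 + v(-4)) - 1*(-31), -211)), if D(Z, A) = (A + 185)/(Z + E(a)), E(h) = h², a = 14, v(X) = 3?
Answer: -16198807/13893509 ≈ -1.1659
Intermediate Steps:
D(Z, A) = (185 + A)/(196 + Z) (D(Z, A) = (A + 185)/(Z + 14²) = (185 + A)/(Z + 196) = (185 + A)/(196 + Z))
(31548 + 26099)/(-49443 + D(6*(6 + v(-4)) - 1*(-31), -211)) = (31548 + 26099)/(-49443 + (185 - 211)/(196 + (6*(6 + 3) - 1*(-31)))) = 57647/(-49443 - 26/(196 + (6*9 + 31))) = 57647/(-49443 - 26/(196 + (54 + 31))) = 57647/(-49443 - 26/(196 + 85)) = 57647/(-49443 - 26/281) = 57647/(-13893509/281) = 57647*(-281/13893509) = -16198807/13893509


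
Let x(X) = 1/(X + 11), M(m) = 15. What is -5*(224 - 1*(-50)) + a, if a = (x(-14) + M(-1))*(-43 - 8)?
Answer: -2118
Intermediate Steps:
x(X) = 1/(11 + X)
a = -748 (a = (1/(11 - 14) + 15)*(-43 - 8) = (1/(-3) + 15)*(-51) = (-⅓ + 15)*(-51) = (44/3)*(-51) = -748)
-5*(224 - 1*(-50)) + a = -5*(224 - 1*(-50)) - 748 = -5*(224 + 50) - 748 = -5*274 - 748 = -1370 - 748 = -2118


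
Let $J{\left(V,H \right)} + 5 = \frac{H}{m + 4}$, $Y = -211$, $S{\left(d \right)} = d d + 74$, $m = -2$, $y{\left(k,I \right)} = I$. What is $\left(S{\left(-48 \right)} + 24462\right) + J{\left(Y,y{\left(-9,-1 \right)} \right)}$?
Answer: $\frac{53669}{2} \approx 26835.0$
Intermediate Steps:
$S{\left(d \right)} = 74 + d^{2}$ ($S{\left(d \right)} = d^{2} + 74 = 74 + d^{2}$)
$J{\left(V,H \right)} = -5 + \frac{H}{2}$ ($J{\left(V,H \right)} = -5 + \frac{H}{-2 + 4} = -5 + \frac{H}{2}$)
$\left(S{\left(-48 \right)} + 24462\right) + J{\left(Y,y{\left(-9,-1 \right)} \right)} = \left(\left(74 + \left(-48\right)^{2}\right) + 24462\right) + \left(-5 + \frac{1}{2} \left(-1\right)\right) = \left(\left(74 + 2304\right) + 24462\right) - \frac{11}{2} = \left(2378 + 24462\right) - \frac{11}{2} = 26840 - \frac{11}{2} = \frac{53669}{2}$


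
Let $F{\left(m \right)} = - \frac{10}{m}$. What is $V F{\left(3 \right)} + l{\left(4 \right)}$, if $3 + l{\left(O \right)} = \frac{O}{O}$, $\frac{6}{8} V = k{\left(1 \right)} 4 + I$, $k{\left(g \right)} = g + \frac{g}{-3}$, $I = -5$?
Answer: $\frac{226}{27} \approx 8.3704$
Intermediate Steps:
$k{\left(g \right)} = \frac{2 g}{3}$ ($k{\left(g \right)} = g + g \left(- \frac{1}{3}\right) = g - \frac{g}{3} = \frac{2 g}{3}$)
$V = - \frac{28}{9}$ ($V = \frac{4 \left(\frac{2}{3} \cdot 1 \cdot 4 - 5\right)}{3} = \frac{4 \left(\frac{2}{3} \cdot 4 - 5\right)}{3} = \frac{4 \left(\frac{8}{3} - 5\right)}{3} = \frac{4}{3} \left(- \frac{7}{3}\right) = - \frac{28}{9} \approx -3.1111$)
$l{\left(O \right)} = -2$ ($l{\left(O \right)} = -3 + \frac{O}{O} = -3 + 1 = -2$)
$V F{\left(3 \right)} + l{\left(4 \right)} = - \frac{28 \left(- \frac{10}{3}\right)}{9} - 2 = - \frac{28 \left(\left(-10\right) \frac{1}{3}\right)}{9} - 2 = \left(- \frac{28}{9}\right) \left(- \frac{10}{3}\right) - 2 = \frac{280}{27} - 2 = \frac{226}{27}$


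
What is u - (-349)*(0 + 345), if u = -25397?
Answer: 95008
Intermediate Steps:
u - (-349)*(0 + 345) = -25397 - (-349)*(0 + 345) = -25397 - (-349)*345 = -25397 - 1*(-120405) = -25397 + 120405 = 95008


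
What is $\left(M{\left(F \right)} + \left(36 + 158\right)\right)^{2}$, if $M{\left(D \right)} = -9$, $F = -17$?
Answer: $34225$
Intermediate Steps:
$\left(M{\left(F \right)} + \left(36 + 158\right)\right)^{2} = \left(-9 + \left(36 + 158\right)\right)^{2} = \left(-9 + 194\right)^{2} = 185^{2} = 34225$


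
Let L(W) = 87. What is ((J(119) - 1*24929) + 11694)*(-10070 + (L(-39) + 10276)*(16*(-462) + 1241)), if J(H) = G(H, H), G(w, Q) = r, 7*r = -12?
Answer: 5907150880131/7 ≈ 8.4388e+11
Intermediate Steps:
r = -12/7 (r = (⅐)*(-12) = -12/7 ≈ -1.7143)
G(w, Q) = -12/7
J(H) = -12/7
((J(119) - 1*24929) + 11694)*(-10070 + (L(-39) + 10276)*(16*(-462) + 1241)) = ((-12/7 - 1*24929) + 11694)*(-10070 + (87 + 10276)*(16*(-462) + 1241)) = ((-12/7 - 24929) + 11694)*(-10070 + 10363*(-7392 + 1241)) = (-174515/7 + 11694)*(-10070 + 10363*(-6151)) = -92657*(-10070 - 63742813)/7 = -92657/7*(-63752883) = 5907150880131/7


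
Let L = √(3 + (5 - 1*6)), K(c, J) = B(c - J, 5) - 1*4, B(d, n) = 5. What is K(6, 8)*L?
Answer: √2 ≈ 1.4142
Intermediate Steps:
K(c, J) = 1 (K(c, J) = 5 - 1*4 = 5 - 4 = 1)
L = √2 (L = √(3 + (5 - 6)) = √(3 - 1) = √2 ≈ 1.4142)
K(6, 8)*L = 1*√2 = √2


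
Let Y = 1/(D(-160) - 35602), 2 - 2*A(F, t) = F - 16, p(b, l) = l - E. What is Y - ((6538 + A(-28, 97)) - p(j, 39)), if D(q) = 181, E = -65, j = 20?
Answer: -228713398/35421 ≈ -6457.0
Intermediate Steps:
p(b, l) = 65 + l (p(b, l) = l - 1*(-65) = l + 65 = 65 + l)
A(F, t) = 9 - F/2 (A(F, t) = 1 - (F - 16)/2 = 1 - (-16 + F)/2 = 1 + (8 - F/2) = 9 - F/2)
Y = -1/35421 (Y = 1/(181 - 35602) = 1/(-35421) = -1/35421 ≈ -2.8232e-5)
Y - ((6538 + A(-28, 97)) - p(j, 39)) = -1/35421 - ((6538 + (9 - 1/2*(-28))) - (65 + 39)) = -1/35421 - ((6538 + (9 + 14)) - 1*104) = -1/35421 - ((6538 + 23) - 104) = -1/35421 - (6561 - 104) = -1/35421 - 1*6457 = -1/35421 - 6457 = -228713398/35421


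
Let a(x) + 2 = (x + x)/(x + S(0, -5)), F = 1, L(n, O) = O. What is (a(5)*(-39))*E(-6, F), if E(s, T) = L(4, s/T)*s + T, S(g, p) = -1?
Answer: -1443/2 ≈ -721.50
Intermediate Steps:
E(s, T) = T + s**2/T (E(s, T) = (s/T)*s + T = s**2/T + T = T + s**2/T)
a(x) = -2 + 2*x/(-1 + x) (a(x) = -2 + (x + x)/(x - 1) = -2 + (2*x)/(-1 + x) = -2 + 2*x/(-1 + x))
(a(5)*(-39))*E(-6, F) = ((2/(-1 + 5))*(-39))*(1 + (-6)**2/1) = ((2/4)*(-39))*(1 + 1*36) = ((2*(1/4))*(-39))*(1 + 36) = ((1/2)*(-39))*37 = -39/2*37 = -1443/2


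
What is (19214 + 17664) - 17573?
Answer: 19305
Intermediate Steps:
(19214 + 17664) - 17573 = 36878 - 17573 = 19305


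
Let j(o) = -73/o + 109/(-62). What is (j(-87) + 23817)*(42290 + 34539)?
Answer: 9869756123089/5394 ≈ 1.8298e+9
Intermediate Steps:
j(o) = -109/62 - 73/o (j(o) = -73/o + 109*(-1/62) = -73/o - 109/62 = -109/62 - 73/o)
(j(-87) + 23817)*(42290 + 34539) = ((-109/62 - 73/(-87)) + 23817)*(42290 + 34539) = ((-109/62 - 73*(-1/87)) + 23817)*76829 = ((-109/62 + 73/87) + 23817)*76829 = (-4957/5394 + 23817)*76829 = (128463941/5394)*76829 = 9869756123089/5394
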